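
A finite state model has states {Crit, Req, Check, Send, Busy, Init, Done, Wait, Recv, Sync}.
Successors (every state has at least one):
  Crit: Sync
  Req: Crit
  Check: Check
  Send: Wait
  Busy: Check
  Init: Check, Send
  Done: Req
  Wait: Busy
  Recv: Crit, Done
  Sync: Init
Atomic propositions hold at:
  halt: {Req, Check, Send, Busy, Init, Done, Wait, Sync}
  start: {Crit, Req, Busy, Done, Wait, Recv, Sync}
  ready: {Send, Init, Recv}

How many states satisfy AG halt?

AG halt: greatest fixpoint, start Z0 = {Req, Check, Send, Busy, Init, Done, Wait, Sync}, keep only states in Sat with every successor in Z. Z1 = {Check, Send, Busy, Init, Done, Wait, Sync}; Z2 = {Check, Send, Busy, Init, Wait, Sync}; fixed.
Sat(AG halt) = {Check, Send, Busy, Init, Wait, Sync}
|Sat(AG halt)| = |{Check, Send, Busy, Init, Wait, Sync}| = 6.

6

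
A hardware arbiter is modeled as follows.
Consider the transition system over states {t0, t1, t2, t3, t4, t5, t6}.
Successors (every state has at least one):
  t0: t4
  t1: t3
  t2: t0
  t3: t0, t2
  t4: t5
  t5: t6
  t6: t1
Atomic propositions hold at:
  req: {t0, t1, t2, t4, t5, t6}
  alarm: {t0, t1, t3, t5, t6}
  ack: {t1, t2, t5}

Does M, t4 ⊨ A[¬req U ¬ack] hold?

Yes

Sat(¬req) = {t3}
Sat(¬ack) = {t0, t3, t4, t6}
A[¬req U ¬ack]: least fixpoint, start Z0 = Sat(¬ack) = {t0, t3, t4, t6}, add states in Sat(¬req) with every successor in Z. Already a fixed point.
Sat(A[¬req U ¬ack]) = {t0, t3, t4, t6}
t4 ∈ Sat(A[¬req U ¬ack]) = {t0, t3, t4, t6}, so the formula holds at t4.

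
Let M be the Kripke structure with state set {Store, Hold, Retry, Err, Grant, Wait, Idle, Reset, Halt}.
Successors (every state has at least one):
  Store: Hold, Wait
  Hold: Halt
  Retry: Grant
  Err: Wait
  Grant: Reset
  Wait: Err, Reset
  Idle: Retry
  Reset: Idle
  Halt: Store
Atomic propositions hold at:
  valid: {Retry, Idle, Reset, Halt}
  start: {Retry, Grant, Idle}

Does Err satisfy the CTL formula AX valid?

Sat(AX valid) = {s : every successor in {Retry, Idle, Reset, Halt}} = {Hold, Grant, Idle, Reset}
Err ∉ Sat(AX valid) = {Hold, Grant, Idle, Reset}, so the formula does not hold at Err.

No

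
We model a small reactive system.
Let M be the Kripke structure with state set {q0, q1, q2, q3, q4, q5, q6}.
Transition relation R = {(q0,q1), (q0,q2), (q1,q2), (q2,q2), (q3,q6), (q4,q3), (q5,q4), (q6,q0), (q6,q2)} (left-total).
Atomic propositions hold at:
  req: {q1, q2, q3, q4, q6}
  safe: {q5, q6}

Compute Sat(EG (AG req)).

AG req: greatest fixpoint, start Z0 = {q1, q2, q3, q4, q6}, keep only states in Sat with every successor in Z. Z1 = {q1, q2, q3, q4}; Z2 = {q1, q2, q4}; Z3 = {q1, q2}; fixed.
Sat(AG req) = {q1, q2}
EG (AG req): greatest fixpoint, start Z0 = {q1, q2}, keep only states in Sat with some successor in Z. Already a fixed point.
Sat(EG (AG req)) = {q1, q2}

{q1, q2}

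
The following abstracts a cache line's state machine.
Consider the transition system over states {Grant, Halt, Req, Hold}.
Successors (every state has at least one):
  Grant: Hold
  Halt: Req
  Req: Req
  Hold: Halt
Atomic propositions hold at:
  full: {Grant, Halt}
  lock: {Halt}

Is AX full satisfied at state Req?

No

Sat(AX full) = {s : every successor in {Grant, Halt}} = {Hold}
Req ∉ Sat(AX full) = {Hold}, so the formula does not hold at Req.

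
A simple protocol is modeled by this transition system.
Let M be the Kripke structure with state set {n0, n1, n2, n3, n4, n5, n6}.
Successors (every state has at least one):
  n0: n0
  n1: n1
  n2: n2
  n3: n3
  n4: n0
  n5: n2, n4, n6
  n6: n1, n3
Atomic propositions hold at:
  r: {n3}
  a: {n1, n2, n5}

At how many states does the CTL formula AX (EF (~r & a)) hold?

2

Sat(~r) = {n0, n1, n2, n4, n5, n6}
Sat(~r & a) = {n1, n2, n5}
EF (~r & a): least fixpoint, start Z0 = {n1, n2, n5}, add states with some successor in Z. Z1 = {n1, n2, n5, n6}; fixed.
Sat(EF (~r & a)) = {n1, n2, n5, n6}
Sat(AX (EF (~r & a))) = {s : every successor in {n1, n2, n5, n6}} = {n1, n2}
|Sat(AX (EF (~r & a)))| = |{n1, n2}| = 2.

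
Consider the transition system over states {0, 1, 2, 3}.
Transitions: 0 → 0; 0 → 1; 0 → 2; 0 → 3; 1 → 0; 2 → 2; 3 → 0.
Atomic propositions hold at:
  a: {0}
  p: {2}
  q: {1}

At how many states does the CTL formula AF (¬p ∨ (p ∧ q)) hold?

Sat(¬p) = {0, 1, 3}
Sat(p ∧ q) = ∅
Sat(¬p ∨ (p ∧ q)) = {0, 1, 3}
AF (¬p ∨ (p ∧ q)): least fixpoint, start Z0 = {0, 1, 3}, add states with every successor in Z. Already a fixed point.
Sat(AF (¬p ∨ (p ∧ q))) = {0, 1, 3}
|Sat(AF (¬p ∨ (p ∧ q)))| = |{0, 1, 3}| = 3.

3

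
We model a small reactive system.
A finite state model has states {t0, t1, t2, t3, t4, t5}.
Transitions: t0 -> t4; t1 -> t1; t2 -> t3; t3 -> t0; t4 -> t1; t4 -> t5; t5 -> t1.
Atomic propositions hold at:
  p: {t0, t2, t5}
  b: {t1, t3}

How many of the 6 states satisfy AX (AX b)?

Sat(AX b) = {s : every successor in {t1, t3}} = {t1, t2, t5}
Sat(AX (AX b)) = {s : every successor in {t1, t2, t5}} = {t1, t4, t5}
|Sat(AX (AX b))| = |{t1, t4, t5}| = 3.

3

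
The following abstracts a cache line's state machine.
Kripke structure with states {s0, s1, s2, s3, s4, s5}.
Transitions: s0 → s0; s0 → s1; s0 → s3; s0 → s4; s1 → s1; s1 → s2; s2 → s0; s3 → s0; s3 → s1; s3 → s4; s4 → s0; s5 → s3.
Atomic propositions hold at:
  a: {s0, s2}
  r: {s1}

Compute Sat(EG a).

EG a: greatest fixpoint, start Z0 = {s0, s2}, keep only states in Sat with some successor in Z. Already a fixed point.
Sat(EG a) = {s0, s2}

{s0, s2}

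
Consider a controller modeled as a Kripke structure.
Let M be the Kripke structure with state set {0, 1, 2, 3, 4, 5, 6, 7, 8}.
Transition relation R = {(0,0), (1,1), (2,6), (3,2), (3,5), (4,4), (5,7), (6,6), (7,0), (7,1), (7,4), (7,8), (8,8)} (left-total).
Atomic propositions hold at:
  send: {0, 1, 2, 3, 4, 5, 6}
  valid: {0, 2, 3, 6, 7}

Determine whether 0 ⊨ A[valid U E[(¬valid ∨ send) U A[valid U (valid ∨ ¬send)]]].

Yes

Sat(¬valid) = {1, 4, 5, 8}
Sat(¬valid ∨ send) = {0, 1, 2, 3, 4, 5, 6, 8}
Sat(¬send) = {7, 8}
Sat(valid ∨ ¬send) = {0, 2, 3, 6, 7, 8}
A[valid U (valid ∨ ¬send)]: least fixpoint, start Z0 = Sat((valid ∨ ¬send)) = {0, 2, 3, 6, 7, 8}, add states in Sat(valid) with every successor in Z. Already a fixed point.
Sat(A[valid U (valid ∨ ¬send)]) = {0, 2, 3, 6, 7, 8}
E[(¬valid ∨ send) U A[valid U (valid ∨ ¬send)]]: least fixpoint, start Z0 = Sat(A[valid U (valid ∨ ¬send)]) = {0, 2, 3, 6, 7, 8}, add states in Sat(¬valid ∨ send) with some successor in Z. Z1 = {0, 2, 3, 5, 6, 7, 8}; fixed.
Sat(E[(¬valid ∨ send) U A[valid U (valid ∨ ¬send)]]) = {0, 2, 3, 5, 6, 7, 8}
A[valid U E[(¬valid ∨ send) U A[valid U (valid ∨ ¬send)]]]: least fixpoint, start Z0 = Sat(E[(¬valid ∨ send) U A[valid U (valid ∨ ¬send)]]) = {0, 2, 3, 5, 6, 7, 8}, add states in Sat(valid) with every successor in Z. Already a fixed point.
Sat(A[valid U E[(¬valid ∨ send) U A[valid U (valid ∨ ¬send)]]]) = {0, 2, 3, 5, 6, 7, 8}
0 ∈ Sat(A[valid U E[(¬valid ∨ send) U A[valid U (valid ∨ ¬send)]]]) = {0, 2, 3, 5, 6, 7, 8}, so the formula holds at 0.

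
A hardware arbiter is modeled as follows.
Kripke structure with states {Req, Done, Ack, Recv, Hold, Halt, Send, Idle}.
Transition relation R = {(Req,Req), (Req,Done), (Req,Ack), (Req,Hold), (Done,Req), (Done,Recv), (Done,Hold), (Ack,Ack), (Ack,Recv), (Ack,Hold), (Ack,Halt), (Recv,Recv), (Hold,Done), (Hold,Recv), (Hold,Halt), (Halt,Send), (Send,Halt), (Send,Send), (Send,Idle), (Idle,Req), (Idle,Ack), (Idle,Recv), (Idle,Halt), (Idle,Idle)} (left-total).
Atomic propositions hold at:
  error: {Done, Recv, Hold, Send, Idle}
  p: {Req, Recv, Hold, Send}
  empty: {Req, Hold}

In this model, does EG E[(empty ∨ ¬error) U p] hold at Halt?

Yes

Sat(¬error) = {Req, Ack, Halt}
Sat(empty ∨ ¬error) = {Req, Ack, Hold, Halt}
E[(empty ∨ ¬error) U p]: least fixpoint, start Z0 = Sat(p) = {Req, Recv, Hold, Send}, add states in Sat(empty ∨ ¬error) with some successor in Z. Z1 = {Req, Ack, Recv, Hold, Halt, Send}; fixed.
Sat(E[(empty ∨ ¬error) U p]) = {Req, Ack, Recv, Hold, Halt, Send}
EG E[(empty ∨ ¬error) U p]: greatest fixpoint, start Z0 = {Req, Ack, Recv, Hold, Halt, Send}, keep only states in Sat with some successor in Z. Already a fixed point.
Sat(EG E[(empty ∨ ¬error) U p]) = {Req, Ack, Recv, Hold, Halt, Send}
Halt ∈ Sat(EG E[(empty ∨ ¬error) U p]) = {Req, Ack, Recv, Hold, Halt, Send}, so the formula holds at Halt.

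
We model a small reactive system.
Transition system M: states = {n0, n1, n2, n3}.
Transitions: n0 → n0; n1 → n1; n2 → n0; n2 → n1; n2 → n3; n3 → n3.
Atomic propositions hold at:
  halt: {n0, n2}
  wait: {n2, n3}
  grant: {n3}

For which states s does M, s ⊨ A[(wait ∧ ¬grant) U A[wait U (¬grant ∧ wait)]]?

{n2}

Sat(¬grant) = {n0, n1, n2}
Sat(wait ∧ ¬grant) = {n2}
Sat(¬grant ∧ wait) = {n2}
A[wait U (¬grant ∧ wait)]: least fixpoint, start Z0 = Sat((¬grant ∧ wait)) = {n2}, add states in Sat(wait) with every successor in Z. Already a fixed point.
Sat(A[wait U (¬grant ∧ wait)]) = {n2}
A[(wait ∧ ¬grant) U A[wait U (¬grant ∧ wait)]]: least fixpoint, start Z0 = Sat(A[wait U (¬grant ∧ wait)]) = {n2}, add states in Sat(wait ∧ ¬grant) with every successor in Z. Already a fixed point.
Sat(A[(wait ∧ ¬grant) U A[wait U (¬grant ∧ wait)]]) = {n2}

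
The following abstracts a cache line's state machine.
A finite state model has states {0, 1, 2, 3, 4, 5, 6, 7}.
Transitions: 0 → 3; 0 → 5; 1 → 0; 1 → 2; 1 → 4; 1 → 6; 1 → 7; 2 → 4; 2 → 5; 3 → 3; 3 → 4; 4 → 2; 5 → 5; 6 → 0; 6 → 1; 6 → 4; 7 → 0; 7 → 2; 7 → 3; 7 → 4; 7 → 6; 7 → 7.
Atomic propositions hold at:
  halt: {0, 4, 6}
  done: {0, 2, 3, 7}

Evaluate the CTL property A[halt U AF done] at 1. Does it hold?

AF done: least fixpoint, start Z0 = {0, 2, 3, 7}, add states with every successor in Z. Z1 = {0, 2, 3, 4, 7}; fixed.
Sat(AF done) = {0, 2, 3, 4, 7}
A[halt U AF done]: least fixpoint, start Z0 = Sat(AF done) = {0, 2, 3, 4, 7}, add states in Sat(halt) with every successor in Z. Already a fixed point.
Sat(A[halt U AF done]) = {0, 2, 3, 4, 7}
1 ∉ Sat(A[halt U AF done]) = {0, 2, 3, 4, 7}, so the formula does not hold at 1.

No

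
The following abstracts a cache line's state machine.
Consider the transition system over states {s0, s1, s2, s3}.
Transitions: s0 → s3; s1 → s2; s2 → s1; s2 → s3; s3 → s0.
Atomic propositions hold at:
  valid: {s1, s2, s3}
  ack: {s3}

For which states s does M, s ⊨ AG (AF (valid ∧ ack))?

{s0, s3}

Sat(valid ∧ ack) = {s3}
AF (valid ∧ ack): least fixpoint, start Z0 = {s3}, add states with every successor in Z. Z1 = {s0, s3}; fixed.
Sat(AF (valid ∧ ack)) = {s0, s3}
AG (AF (valid ∧ ack)): greatest fixpoint, start Z0 = {s0, s3}, keep only states in Sat with every successor in Z. Already a fixed point.
Sat(AG (AF (valid ∧ ack))) = {s0, s3}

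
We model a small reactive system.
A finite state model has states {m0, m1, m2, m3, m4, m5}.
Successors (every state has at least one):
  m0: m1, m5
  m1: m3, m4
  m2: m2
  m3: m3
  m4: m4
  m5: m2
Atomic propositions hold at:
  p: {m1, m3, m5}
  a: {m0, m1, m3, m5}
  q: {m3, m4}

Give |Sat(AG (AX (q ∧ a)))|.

1

Sat(q ∧ a) = {m3}
Sat(AX (q ∧ a)) = {s : every successor in {m3}} = {m3}
AG (AX (q ∧ a)): greatest fixpoint, start Z0 = {m3}, keep only states in Sat with every successor in Z. Already a fixed point.
Sat(AG (AX (q ∧ a))) = {m3}
|Sat(AG (AX (q ∧ a)))| = |{m3}| = 1.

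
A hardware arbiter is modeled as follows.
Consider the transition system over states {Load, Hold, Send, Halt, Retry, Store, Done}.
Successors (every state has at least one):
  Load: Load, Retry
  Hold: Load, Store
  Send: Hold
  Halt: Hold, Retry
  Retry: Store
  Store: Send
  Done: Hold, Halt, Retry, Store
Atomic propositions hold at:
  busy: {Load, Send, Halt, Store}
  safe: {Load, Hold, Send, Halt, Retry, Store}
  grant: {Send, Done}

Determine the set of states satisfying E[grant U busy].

E[grant U busy]: least fixpoint, start Z0 = Sat(busy) = {Load, Send, Halt, Store}, add states in Sat(grant) with some successor in Z. Z1 = {Load, Send, Halt, Store, Done}; fixed.
Sat(E[grant U busy]) = {Load, Send, Halt, Store, Done}

{Load, Send, Halt, Store, Done}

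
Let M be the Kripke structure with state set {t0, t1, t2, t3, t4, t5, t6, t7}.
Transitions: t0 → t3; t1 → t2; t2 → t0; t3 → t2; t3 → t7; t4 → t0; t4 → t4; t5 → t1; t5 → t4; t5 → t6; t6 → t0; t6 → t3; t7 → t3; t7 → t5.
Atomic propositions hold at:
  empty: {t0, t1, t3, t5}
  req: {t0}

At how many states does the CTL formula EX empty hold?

6

Sat(EX empty) = {s : some successor in {t0, t1, t3, t5}} = {t0, t2, t4, t5, t6, t7}
|Sat(EX empty)| = |{t0, t2, t4, t5, t6, t7}| = 6.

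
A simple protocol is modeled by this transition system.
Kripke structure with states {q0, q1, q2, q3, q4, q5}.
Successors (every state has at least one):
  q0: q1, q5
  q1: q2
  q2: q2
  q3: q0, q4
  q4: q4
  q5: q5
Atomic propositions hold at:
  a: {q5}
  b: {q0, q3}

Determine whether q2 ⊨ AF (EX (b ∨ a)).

No

Sat(b ∨ a) = {q0, q3, q5}
Sat(EX (b ∨ a)) = {s : some successor in {q0, q3, q5}} = {q0, q3, q5}
AF (EX (b ∨ a)): least fixpoint, start Z0 = {q0, q3, q5}, add states with every successor in Z. Already a fixed point.
Sat(AF (EX (b ∨ a))) = {q0, q3, q5}
q2 ∉ Sat(AF (EX (b ∨ a))) = {q0, q3, q5}, so the formula does not hold at q2.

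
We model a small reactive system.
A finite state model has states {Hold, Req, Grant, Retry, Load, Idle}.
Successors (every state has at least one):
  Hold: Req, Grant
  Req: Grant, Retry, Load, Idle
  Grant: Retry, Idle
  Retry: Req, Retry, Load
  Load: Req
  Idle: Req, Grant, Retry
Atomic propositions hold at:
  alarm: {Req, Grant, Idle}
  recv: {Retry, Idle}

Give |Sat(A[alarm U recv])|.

A[alarm U recv]: least fixpoint, start Z0 = Sat(recv) = {Retry, Idle}, add states in Sat(alarm) with every successor in Z. Z1 = {Grant, Retry, Idle}; fixed.
Sat(A[alarm U recv]) = {Grant, Retry, Idle}
|Sat(A[alarm U recv])| = |{Grant, Retry, Idle}| = 3.

3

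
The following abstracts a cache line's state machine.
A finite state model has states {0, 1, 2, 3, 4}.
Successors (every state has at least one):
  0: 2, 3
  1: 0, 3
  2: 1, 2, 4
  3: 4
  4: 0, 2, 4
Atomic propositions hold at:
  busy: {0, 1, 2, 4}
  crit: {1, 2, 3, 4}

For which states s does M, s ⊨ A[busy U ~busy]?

Sat(~busy) = {3}
A[busy U ~busy]: least fixpoint, start Z0 = Sat(~busy) = {3}, add states in Sat(busy) with every successor in Z. Already a fixed point.
Sat(A[busy U ~busy]) = {3}

{3}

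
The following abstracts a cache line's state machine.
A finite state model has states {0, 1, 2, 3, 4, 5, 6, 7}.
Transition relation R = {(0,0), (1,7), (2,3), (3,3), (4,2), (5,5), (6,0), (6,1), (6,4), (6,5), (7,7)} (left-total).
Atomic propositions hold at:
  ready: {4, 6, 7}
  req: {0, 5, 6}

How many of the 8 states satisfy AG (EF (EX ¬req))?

Sat(¬req) = {1, 2, 3, 4, 7}
Sat(EX ¬req) = {s : some successor in {1, 2, 3, 4, 7}} = {1, 2, 3, 4, 6, 7}
EF (EX ¬req): least fixpoint, start Z0 = {1, 2, 3, 4, 6, 7}, add states with some successor in Z. Already a fixed point.
Sat(EF (EX ¬req)) = {1, 2, 3, 4, 6, 7}
AG (EF (EX ¬req)): greatest fixpoint, start Z0 = {1, 2, 3, 4, 6, 7}, keep only states in Sat with every successor in Z. Z1 = {1, 2, 3, 4, 7}; fixed.
Sat(AG (EF (EX ¬req))) = {1, 2, 3, 4, 7}
|Sat(AG (EF (EX ¬req)))| = |{1, 2, 3, 4, 7}| = 5.

5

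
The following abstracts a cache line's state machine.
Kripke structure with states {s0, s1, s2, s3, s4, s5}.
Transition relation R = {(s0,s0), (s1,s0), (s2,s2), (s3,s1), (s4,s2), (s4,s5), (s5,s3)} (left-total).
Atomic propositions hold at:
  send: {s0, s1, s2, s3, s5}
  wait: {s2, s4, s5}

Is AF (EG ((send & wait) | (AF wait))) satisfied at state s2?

Yes

Sat(send & wait) = {s2, s5}
AF wait: least fixpoint, start Z0 = {s2, s4, s5}, add states with every successor in Z. Already a fixed point.
Sat(AF wait) = {s2, s4, s5}
Sat((send & wait) | (AF wait)) = {s2, s4, s5}
EG ((send & wait) | (AF wait)): greatest fixpoint, start Z0 = {s2, s4, s5}, keep only states in Sat with some successor in Z. Z1 = {s2, s4}; fixed.
Sat(EG ((send & wait) | (AF wait))) = {s2, s4}
AF (EG ((send & wait) | (AF wait))): least fixpoint, start Z0 = {s2, s4}, add states with every successor in Z. Already a fixed point.
Sat(AF (EG ((send & wait) | (AF wait)))) = {s2, s4}
s2 ∈ Sat(AF (EG ((send & wait) | (AF wait)))) = {s2, s4}, so the formula holds at s2.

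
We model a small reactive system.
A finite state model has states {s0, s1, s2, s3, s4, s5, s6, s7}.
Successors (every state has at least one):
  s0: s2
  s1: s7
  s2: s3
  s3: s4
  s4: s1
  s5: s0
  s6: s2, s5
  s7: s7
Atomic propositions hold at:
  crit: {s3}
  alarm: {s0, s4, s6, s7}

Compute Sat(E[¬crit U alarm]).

{s0, s1, s4, s5, s6, s7}

Sat(¬crit) = {s0, s1, s2, s4, s5, s6, s7}
E[¬crit U alarm]: least fixpoint, start Z0 = Sat(alarm) = {s0, s4, s6, s7}, add states in Sat(¬crit) with some successor in Z. Z1 = {s0, s1, s4, s5, s6, s7}; fixed.
Sat(E[¬crit U alarm]) = {s0, s1, s4, s5, s6, s7}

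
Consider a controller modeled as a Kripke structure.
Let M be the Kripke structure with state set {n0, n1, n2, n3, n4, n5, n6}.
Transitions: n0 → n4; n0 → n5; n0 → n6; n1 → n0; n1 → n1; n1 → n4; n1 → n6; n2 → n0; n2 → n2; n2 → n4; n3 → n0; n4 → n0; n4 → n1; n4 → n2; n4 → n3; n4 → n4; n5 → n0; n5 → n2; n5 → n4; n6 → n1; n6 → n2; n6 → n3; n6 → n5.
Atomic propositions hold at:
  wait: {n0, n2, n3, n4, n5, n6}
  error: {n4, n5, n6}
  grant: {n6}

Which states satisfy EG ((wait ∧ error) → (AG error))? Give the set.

{n1, n2}

Sat(wait ∧ error) = {n4, n5, n6}
AG error: greatest fixpoint, start Z0 = {n4, n5, n6}, keep only states in Sat with every successor in Z. Z1 = ∅; fixed.
Sat(AG error) = ∅
Sat((wait ∧ error) → (AG error)) = {n0, n1, n2, n3}
EG ((wait ∧ error) → (AG error)): greatest fixpoint, start Z0 = {n0, n1, n2, n3}, keep only states in Sat with some successor in Z. Z1 = {n1, n2, n3}; Z2 = {n1, n2}; fixed.
Sat(EG ((wait ∧ error) → (AG error))) = {n1, n2}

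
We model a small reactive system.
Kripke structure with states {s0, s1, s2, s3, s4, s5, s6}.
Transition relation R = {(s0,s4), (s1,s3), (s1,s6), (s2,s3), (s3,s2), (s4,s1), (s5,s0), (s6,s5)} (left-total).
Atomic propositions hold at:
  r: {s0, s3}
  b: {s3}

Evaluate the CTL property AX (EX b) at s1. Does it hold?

No

Sat(EX b) = {s : some successor in {s3}} = {s1, s2}
Sat(AX (EX b)) = {s : every successor in {s1, s2}} = {s3, s4}
s1 ∉ Sat(AX (EX b)) = {s3, s4}, so the formula does not hold at s1.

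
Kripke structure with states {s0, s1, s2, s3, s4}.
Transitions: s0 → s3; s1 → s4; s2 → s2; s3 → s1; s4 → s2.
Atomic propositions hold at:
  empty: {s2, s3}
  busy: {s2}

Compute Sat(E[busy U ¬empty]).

{s0, s1, s4}

Sat(¬empty) = {s0, s1, s4}
E[busy U ¬empty]: least fixpoint, start Z0 = Sat(¬empty) = {s0, s1, s4}, add states in Sat(busy) with some successor in Z. Already a fixed point.
Sat(E[busy U ¬empty]) = {s0, s1, s4}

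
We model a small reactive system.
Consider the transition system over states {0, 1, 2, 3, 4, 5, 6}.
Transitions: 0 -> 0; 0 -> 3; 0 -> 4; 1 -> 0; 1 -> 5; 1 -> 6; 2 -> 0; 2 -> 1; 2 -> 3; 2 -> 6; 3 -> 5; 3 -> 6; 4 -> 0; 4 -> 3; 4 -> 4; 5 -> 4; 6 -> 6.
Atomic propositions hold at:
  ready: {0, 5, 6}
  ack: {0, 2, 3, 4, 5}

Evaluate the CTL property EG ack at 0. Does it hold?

Yes

EG ack: greatest fixpoint, start Z0 = {0, 2, 3, 4, 5}, keep only states in Sat with some successor in Z. Already a fixed point.
Sat(EG ack) = {0, 2, 3, 4, 5}
0 ∈ Sat(EG ack) = {0, 2, 3, 4, 5}, so the formula holds at 0.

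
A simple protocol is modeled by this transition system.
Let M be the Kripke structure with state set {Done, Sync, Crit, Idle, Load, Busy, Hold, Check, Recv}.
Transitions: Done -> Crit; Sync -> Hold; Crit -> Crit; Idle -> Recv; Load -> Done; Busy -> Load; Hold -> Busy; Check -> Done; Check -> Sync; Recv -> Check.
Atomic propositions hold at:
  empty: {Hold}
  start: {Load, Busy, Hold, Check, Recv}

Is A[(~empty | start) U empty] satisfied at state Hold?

Yes

Sat(~empty) = {Done, Sync, Crit, Idle, Load, Busy, Check, Recv}
Sat(~empty | start) = {Done, Sync, Crit, Idle, Load, Busy, Hold, Check, Recv}
A[(~empty | start) U empty]: least fixpoint, start Z0 = Sat(empty) = {Hold}, add states in Sat(~empty | start) with every successor in Z. Z1 = {Sync, Hold}; fixed.
Sat(A[(~empty | start) U empty]) = {Sync, Hold}
Hold ∈ Sat(A[(~empty | start) U empty]) = {Sync, Hold}, so the formula holds at Hold.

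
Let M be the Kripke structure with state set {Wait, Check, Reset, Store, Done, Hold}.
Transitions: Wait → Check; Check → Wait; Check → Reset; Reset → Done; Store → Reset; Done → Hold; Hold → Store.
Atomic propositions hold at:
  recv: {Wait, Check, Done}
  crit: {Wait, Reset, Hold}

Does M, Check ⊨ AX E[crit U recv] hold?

Yes

E[crit U recv]: least fixpoint, start Z0 = Sat(recv) = {Wait, Check, Done}, add states in Sat(crit) with some successor in Z. Z1 = {Wait, Check, Reset, Done}; fixed.
Sat(E[crit U recv]) = {Wait, Check, Reset, Done}
Sat(AX E[crit U recv]) = {s : every successor in {Wait, Check, Reset, Done}} = {Wait, Check, Reset, Store}
Check ∈ Sat(AX E[crit U recv]) = {Wait, Check, Reset, Store}, so the formula holds at Check.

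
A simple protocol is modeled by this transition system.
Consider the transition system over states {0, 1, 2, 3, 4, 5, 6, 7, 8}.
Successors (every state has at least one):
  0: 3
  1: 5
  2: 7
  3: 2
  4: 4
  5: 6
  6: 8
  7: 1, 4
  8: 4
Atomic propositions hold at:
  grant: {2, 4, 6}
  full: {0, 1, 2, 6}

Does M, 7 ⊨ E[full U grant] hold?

E[full U grant]: least fixpoint, start Z0 = Sat(grant) = {2, 4, 6}, add states in Sat(full) with some successor in Z. Already a fixed point.
Sat(E[full U grant]) = {2, 4, 6}
7 ∉ Sat(E[full U grant]) = {2, 4, 6}, so the formula does not hold at 7.

No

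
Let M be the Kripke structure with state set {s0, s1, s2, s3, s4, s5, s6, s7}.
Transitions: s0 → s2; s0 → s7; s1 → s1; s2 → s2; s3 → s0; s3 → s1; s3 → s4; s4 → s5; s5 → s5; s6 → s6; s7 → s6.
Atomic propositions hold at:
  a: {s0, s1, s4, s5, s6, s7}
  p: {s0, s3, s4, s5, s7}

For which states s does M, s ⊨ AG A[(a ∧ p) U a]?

{s1, s4, s5, s6, s7}

Sat(a ∧ p) = {s0, s4, s5, s7}
A[(a ∧ p) U a]: least fixpoint, start Z0 = Sat(a) = {s0, s1, s4, s5, s6, s7}, add states in Sat(a ∧ p) with every successor in Z. Already a fixed point.
Sat(A[(a ∧ p) U a]) = {s0, s1, s4, s5, s6, s7}
AG A[(a ∧ p) U a]: greatest fixpoint, start Z0 = {s0, s1, s4, s5, s6, s7}, keep only states in Sat with every successor in Z. Z1 = {s1, s4, s5, s6, s7}; fixed.
Sat(AG A[(a ∧ p) U a]) = {s1, s4, s5, s6, s7}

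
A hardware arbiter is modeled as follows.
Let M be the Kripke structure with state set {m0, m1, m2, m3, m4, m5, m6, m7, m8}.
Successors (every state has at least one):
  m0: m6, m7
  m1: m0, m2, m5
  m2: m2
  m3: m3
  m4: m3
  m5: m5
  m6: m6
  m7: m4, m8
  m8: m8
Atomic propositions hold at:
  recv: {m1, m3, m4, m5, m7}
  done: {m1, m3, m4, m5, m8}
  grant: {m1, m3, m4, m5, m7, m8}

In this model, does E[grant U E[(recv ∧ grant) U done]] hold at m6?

No

Sat(recv ∧ grant) = {m1, m3, m4, m5, m7}
E[(recv ∧ grant) U done]: least fixpoint, start Z0 = Sat(done) = {m1, m3, m4, m5, m8}, add states in Sat(recv ∧ grant) with some successor in Z. Z1 = {m1, m3, m4, m5, m7, m8}; fixed.
Sat(E[(recv ∧ grant) U done]) = {m1, m3, m4, m5, m7, m8}
E[grant U E[(recv ∧ grant) U done]]: least fixpoint, start Z0 = Sat(E[(recv ∧ grant) U done]) = {m1, m3, m4, m5, m7, m8}, add states in Sat(grant) with some successor in Z. Already a fixed point.
Sat(E[grant U E[(recv ∧ grant) U done]]) = {m1, m3, m4, m5, m7, m8}
m6 ∉ Sat(E[grant U E[(recv ∧ grant) U done]]) = {m1, m3, m4, m5, m7, m8}, so the formula does not hold at m6.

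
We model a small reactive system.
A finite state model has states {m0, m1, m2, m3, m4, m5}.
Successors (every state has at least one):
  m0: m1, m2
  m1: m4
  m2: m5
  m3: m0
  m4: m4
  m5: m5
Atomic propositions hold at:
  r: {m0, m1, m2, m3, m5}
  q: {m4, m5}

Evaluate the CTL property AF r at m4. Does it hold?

AF r: least fixpoint, start Z0 = {m0, m1, m2, m3, m5}, add states with every successor in Z. Already a fixed point.
Sat(AF r) = {m0, m1, m2, m3, m5}
m4 ∉ Sat(AF r) = {m0, m1, m2, m3, m5}, so the formula does not hold at m4.

No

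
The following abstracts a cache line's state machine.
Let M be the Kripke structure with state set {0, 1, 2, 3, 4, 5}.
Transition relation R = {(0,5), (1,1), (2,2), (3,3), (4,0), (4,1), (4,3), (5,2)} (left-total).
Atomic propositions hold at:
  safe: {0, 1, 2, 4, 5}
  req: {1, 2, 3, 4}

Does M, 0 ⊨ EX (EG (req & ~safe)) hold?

No

Sat(~safe) = {3}
Sat(req & ~safe) = {3}
EG (req & ~safe): greatest fixpoint, start Z0 = {3}, keep only states in Sat with some successor in Z. Already a fixed point.
Sat(EG (req & ~safe)) = {3}
Sat(EX (EG (req & ~safe))) = {s : some successor in {3}} = {3, 4}
0 ∉ Sat(EX (EG (req & ~safe))) = {3, 4}, so the formula does not hold at 0.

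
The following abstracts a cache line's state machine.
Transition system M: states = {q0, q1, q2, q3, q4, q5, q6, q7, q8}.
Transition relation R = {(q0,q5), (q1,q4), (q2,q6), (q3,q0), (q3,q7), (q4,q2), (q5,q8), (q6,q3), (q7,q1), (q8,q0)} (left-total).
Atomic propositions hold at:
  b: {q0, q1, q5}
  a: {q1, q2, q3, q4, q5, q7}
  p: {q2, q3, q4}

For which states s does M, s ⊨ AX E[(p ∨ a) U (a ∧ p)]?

{q1, q4, q6, q7}

Sat(p ∨ a) = {q1, q2, q3, q4, q5, q7}
Sat(a ∧ p) = {q2, q3, q4}
E[(p ∨ a) U (a ∧ p)]: least fixpoint, start Z0 = Sat((a ∧ p)) = {q2, q3, q4}, add states in Sat(p ∨ a) with some successor in Z. Z1 = {q1, q2, q3, q4}; Z2 = {q1, q2, q3, q4, q7}; fixed.
Sat(E[(p ∨ a) U (a ∧ p)]) = {q1, q2, q3, q4, q7}
Sat(AX E[(p ∨ a) U (a ∧ p)]) = {s : every successor in {q1, q2, q3, q4, q7}} = {q1, q4, q6, q7}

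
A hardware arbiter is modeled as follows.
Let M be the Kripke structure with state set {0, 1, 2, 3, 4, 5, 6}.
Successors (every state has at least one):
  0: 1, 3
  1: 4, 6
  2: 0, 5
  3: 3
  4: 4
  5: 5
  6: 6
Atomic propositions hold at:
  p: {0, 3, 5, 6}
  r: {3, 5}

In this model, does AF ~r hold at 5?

Sat(~r) = {0, 1, 2, 4, 6}
AF ~r: least fixpoint, start Z0 = {0, 1, 2, 4, 6}, add states with every successor in Z. Already a fixed point.
Sat(AF ~r) = {0, 1, 2, 4, 6}
5 ∉ Sat(AF ~r) = {0, 1, 2, 4, 6}, so the formula does not hold at 5.

No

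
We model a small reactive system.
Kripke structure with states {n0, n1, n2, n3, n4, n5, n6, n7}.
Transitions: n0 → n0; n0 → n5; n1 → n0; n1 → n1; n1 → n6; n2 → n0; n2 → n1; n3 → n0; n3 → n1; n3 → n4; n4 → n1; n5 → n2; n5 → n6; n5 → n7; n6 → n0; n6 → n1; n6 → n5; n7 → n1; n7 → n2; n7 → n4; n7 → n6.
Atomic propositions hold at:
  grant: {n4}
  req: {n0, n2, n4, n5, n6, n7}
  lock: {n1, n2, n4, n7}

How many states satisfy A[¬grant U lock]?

4

Sat(¬grant) = {n0, n1, n2, n3, n5, n6, n7}
A[¬grant U lock]: least fixpoint, start Z0 = Sat(lock) = {n1, n2, n4, n7}, add states in Sat(¬grant) with every successor in Z. Already a fixed point.
Sat(A[¬grant U lock]) = {n1, n2, n4, n7}
|Sat(A[¬grant U lock])| = |{n1, n2, n4, n7}| = 4.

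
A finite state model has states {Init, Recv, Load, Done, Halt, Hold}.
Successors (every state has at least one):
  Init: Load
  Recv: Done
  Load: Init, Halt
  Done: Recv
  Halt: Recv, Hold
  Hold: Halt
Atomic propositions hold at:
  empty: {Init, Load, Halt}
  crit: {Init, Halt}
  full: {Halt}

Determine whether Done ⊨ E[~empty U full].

Sat(~empty) = {Recv, Done, Hold}
E[~empty U full]: least fixpoint, start Z0 = Sat(full) = {Halt}, add states in Sat(~empty) with some successor in Z. Z1 = {Halt, Hold}; fixed.
Sat(E[~empty U full]) = {Halt, Hold}
Done ∉ Sat(E[~empty U full]) = {Halt, Hold}, so the formula does not hold at Done.

No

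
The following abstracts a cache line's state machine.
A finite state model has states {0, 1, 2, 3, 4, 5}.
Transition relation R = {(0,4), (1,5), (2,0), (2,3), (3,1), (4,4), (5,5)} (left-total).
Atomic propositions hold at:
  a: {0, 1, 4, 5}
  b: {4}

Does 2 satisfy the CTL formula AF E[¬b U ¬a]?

Sat(¬b) = {0, 1, 2, 3, 5}
Sat(¬a) = {2, 3}
E[¬b U ¬a]: least fixpoint, start Z0 = Sat(¬a) = {2, 3}, add states in Sat(¬b) with some successor in Z. Already a fixed point.
Sat(E[¬b U ¬a]) = {2, 3}
AF E[¬b U ¬a]: least fixpoint, start Z0 = {2, 3}, add states with every successor in Z. Already a fixed point.
Sat(AF E[¬b U ¬a]) = {2, 3}
2 ∈ Sat(AF E[¬b U ¬a]) = {2, 3}, so the formula holds at 2.

Yes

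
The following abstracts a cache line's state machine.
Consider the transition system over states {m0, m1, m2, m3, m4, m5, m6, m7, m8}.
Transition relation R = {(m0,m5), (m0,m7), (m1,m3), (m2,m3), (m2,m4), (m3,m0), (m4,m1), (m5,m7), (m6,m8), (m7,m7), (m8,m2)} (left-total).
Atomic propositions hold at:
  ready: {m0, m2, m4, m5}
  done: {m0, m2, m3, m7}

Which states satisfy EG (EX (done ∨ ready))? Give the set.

Sat(done ∨ ready) = {m0, m2, m3, m4, m5, m7}
Sat(EX (done ∨ ready)) = {s : some successor in {m0, m2, m3, m4, m5, m7}} = {m0, m1, m2, m3, m5, m7, m8}
EG (EX (done ∨ ready)): greatest fixpoint, start Z0 = {m0, m1, m2, m3, m5, m7, m8}, keep only states in Sat with some successor in Z. Already a fixed point.
Sat(EG (EX (done ∨ ready))) = {m0, m1, m2, m3, m5, m7, m8}

{m0, m1, m2, m3, m5, m7, m8}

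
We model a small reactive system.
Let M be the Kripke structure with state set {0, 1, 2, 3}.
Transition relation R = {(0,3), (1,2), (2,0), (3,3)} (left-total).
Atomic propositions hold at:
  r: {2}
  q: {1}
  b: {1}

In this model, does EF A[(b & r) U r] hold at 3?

Sat(b & r) = ∅
A[(b & r) U r]: least fixpoint, start Z0 = Sat(r) = {2}, add states in Sat(b & r) with every successor in Z. Already a fixed point.
Sat(A[(b & r) U r]) = {2}
EF A[(b & r) U r]: least fixpoint, start Z0 = {2}, add states with some successor in Z. Z1 = {1, 2}; fixed.
Sat(EF A[(b & r) U r]) = {1, 2}
3 ∉ Sat(EF A[(b & r) U r]) = {1, 2}, so the formula does not hold at 3.

No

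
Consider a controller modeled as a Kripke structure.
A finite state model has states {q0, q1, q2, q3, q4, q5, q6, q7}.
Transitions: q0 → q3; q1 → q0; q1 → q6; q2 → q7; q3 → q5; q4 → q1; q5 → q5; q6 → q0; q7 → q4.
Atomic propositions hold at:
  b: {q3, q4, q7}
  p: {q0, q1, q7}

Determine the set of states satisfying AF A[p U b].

A[p U b]: least fixpoint, start Z0 = Sat(b) = {q3, q4, q7}, add states in Sat(p) with every successor in Z. Z1 = {q0, q3, q4, q7}; fixed.
Sat(A[p U b]) = {q0, q3, q4, q7}
AF A[p U b]: least fixpoint, start Z0 = {q0, q3, q4, q7}, add states with every successor in Z. Z1 = {q0, q2, q3, q4, q6, q7}; Z2 = {q0, q1, q2, q3, q4, q6, q7}; fixed.
Sat(AF A[p U b]) = {q0, q1, q2, q3, q4, q6, q7}

{q0, q1, q2, q3, q4, q6, q7}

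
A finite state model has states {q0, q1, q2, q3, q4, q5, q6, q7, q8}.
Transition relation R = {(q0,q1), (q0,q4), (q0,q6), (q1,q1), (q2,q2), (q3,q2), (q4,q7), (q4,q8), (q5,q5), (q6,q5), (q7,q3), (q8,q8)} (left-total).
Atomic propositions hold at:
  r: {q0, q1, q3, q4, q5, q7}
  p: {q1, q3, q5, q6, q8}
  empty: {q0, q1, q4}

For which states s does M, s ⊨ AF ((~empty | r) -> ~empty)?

{q2, q3, q4, q5, q6, q7, q8}

Sat(~empty) = {q2, q3, q5, q6, q7, q8}
Sat(~empty | r) = {q0, q1, q2, q3, q4, q5, q6, q7, q8}
Sat((~empty | r) -> ~empty) = {q2, q3, q5, q6, q7, q8}
AF ((~empty | r) -> ~empty): least fixpoint, start Z0 = {q2, q3, q5, q6, q7, q8}, add states with every successor in Z. Z1 = {q2, q3, q4, q5, q6, q7, q8}; fixed.
Sat(AF ((~empty | r) -> ~empty)) = {q2, q3, q4, q5, q6, q7, q8}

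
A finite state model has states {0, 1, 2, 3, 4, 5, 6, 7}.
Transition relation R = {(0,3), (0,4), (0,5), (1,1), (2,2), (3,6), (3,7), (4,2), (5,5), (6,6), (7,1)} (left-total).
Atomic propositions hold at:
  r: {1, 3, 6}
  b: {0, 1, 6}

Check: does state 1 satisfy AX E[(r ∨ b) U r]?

Sat(r ∨ b) = {0, 1, 3, 6}
E[(r ∨ b) U r]: least fixpoint, start Z0 = Sat(r) = {1, 3, 6}, add states in Sat(r ∨ b) with some successor in Z. Z1 = {0, 1, 3, 6}; fixed.
Sat(E[(r ∨ b) U r]) = {0, 1, 3, 6}
Sat(AX E[(r ∨ b) U r]) = {s : every successor in {0, 1, 3, 6}} = {1, 6, 7}
1 ∈ Sat(AX E[(r ∨ b) U r]) = {1, 6, 7}, so the formula holds at 1.

Yes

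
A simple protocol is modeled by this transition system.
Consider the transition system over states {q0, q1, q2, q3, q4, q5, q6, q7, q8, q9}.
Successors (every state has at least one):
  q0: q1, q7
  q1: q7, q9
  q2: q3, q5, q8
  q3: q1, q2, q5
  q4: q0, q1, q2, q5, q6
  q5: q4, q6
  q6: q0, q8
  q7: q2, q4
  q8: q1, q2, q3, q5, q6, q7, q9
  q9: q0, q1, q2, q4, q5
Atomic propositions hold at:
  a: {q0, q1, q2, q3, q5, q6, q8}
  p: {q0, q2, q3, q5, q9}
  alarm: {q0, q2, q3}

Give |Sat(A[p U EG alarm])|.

EG alarm: greatest fixpoint, start Z0 = {q0, q2, q3}, keep only states in Sat with some successor in Z. Z1 = {q2, q3}; fixed.
Sat(EG alarm) = {q2, q3}
A[p U EG alarm]: least fixpoint, start Z0 = Sat(EG alarm) = {q2, q3}, add states in Sat(p) with every successor in Z. Already a fixed point.
Sat(A[p U EG alarm]) = {q2, q3}
|Sat(A[p U EG alarm])| = |{q2, q3}| = 2.

2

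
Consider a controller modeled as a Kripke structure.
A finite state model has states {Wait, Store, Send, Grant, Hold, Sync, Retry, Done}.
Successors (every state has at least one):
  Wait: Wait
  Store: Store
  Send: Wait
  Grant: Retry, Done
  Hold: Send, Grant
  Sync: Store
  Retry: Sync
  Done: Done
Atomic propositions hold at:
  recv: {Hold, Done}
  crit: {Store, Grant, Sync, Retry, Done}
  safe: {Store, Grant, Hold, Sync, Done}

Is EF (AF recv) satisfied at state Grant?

AF recv: least fixpoint, start Z0 = {Hold, Done}, add states with every successor in Z. Already a fixed point.
Sat(AF recv) = {Hold, Done}
EF (AF recv): least fixpoint, start Z0 = {Hold, Done}, add states with some successor in Z. Z1 = {Grant, Hold, Done}; fixed.
Sat(EF (AF recv)) = {Grant, Hold, Done}
Grant ∈ Sat(EF (AF recv)) = {Grant, Hold, Done}, so the formula holds at Grant.

Yes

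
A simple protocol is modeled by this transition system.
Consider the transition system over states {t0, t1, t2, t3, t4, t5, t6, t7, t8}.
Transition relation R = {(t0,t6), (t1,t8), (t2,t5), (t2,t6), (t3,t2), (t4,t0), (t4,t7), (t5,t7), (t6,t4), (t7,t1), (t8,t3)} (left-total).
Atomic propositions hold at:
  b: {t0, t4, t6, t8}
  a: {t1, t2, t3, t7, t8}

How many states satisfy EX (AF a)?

AF a: least fixpoint, start Z0 = {t1, t2, t3, t7, t8}, add states with every successor in Z. Z1 = {t1, t2, t3, t5, t7, t8}; fixed.
Sat(AF a) = {t1, t2, t3, t5, t7, t8}
Sat(EX (AF a)) = {s : some successor in {t1, t2, t3, t5, t7, t8}} = {t1, t2, t3, t4, t5, t7, t8}
|Sat(EX (AF a))| = |{t1, t2, t3, t4, t5, t7, t8}| = 7.

7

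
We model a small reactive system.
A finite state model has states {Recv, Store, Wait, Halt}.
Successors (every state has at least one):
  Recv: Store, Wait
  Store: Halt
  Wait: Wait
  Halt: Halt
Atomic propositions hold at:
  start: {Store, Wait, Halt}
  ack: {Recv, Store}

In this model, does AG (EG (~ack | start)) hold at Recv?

Sat(~ack) = {Wait, Halt}
Sat(~ack | start) = {Store, Wait, Halt}
EG (~ack | start): greatest fixpoint, start Z0 = {Store, Wait, Halt}, keep only states in Sat with some successor in Z. Already a fixed point.
Sat(EG (~ack | start)) = {Store, Wait, Halt}
AG (EG (~ack | start)): greatest fixpoint, start Z0 = {Store, Wait, Halt}, keep only states in Sat with every successor in Z. Already a fixed point.
Sat(AG (EG (~ack | start))) = {Store, Wait, Halt}
Recv ∉ Sat(AG (EG (~ack | start))) = {Store, Wait, Halt}, so the formula does not hold at Recv.

No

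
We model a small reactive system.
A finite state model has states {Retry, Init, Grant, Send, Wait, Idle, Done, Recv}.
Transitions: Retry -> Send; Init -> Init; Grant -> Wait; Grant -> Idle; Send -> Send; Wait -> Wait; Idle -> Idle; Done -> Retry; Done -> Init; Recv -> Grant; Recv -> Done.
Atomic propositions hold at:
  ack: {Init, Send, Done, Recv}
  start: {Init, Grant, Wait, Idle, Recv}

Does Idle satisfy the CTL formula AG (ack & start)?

Sat(ack & start) = {Init, Recv}
AG (ack & start): greatest fixpoint, start Z0 = {Init, Recv}, keep only states in Sat with every successor in Z. Z1 = {Init}; fixed.
Sat(AG (ack & start)) = {Init}
Idle ∉ Sat(AG (ack & start)) = {Init}, so the formula does not hold at Idle.

No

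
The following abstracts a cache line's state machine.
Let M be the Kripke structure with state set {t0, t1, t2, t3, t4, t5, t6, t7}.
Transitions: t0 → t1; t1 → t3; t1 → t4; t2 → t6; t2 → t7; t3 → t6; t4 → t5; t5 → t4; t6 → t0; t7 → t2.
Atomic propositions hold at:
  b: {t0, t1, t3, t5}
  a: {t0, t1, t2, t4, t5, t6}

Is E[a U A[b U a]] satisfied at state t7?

A[b U a]: least fixpoint, start Z0 = Sat(a) = {t0, t1, t2, t4, t5, t6}, add states in Sat(b) with every successor in Z. Z1 = {t0, t1, t2, t3, t4, t5, t6}; fixed.
Sat(A[b U a]) = {t0, t1, t2, t3, t4, t5, t6}
E[a U A[b U a]]: least fixpoint, start Z0 = Sat(A[b U a]) = {t0, t1, t2, t3, t4, t5, t6}, add states in Sat(a) with some successor in Z. Already a fixed point.
Sat(E[a U A[b U a]]) = {t0, t1, t2, t3, t4, t5, t6}
t7 ∉ Sat(E[a U A[b U a]]) = {t0, t1, t2, t3, t4, t5, t6}, so the formula does not hold at t7.

No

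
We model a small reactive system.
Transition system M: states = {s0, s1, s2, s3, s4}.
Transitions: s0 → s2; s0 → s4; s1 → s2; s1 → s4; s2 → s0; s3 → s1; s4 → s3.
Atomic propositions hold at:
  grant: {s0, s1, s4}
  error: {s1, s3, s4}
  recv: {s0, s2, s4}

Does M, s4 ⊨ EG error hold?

Yes

EG error: greatest fixpoint, start Z0 = {s1, s3, s4}, keep only states in Sat with some successor in Z. Already a fixed point.
Sat(EG error) = {s1, s3, s4}
s4 ∈ Sat(EG error) = {s1, s3, s4}, so the formula holds at s4.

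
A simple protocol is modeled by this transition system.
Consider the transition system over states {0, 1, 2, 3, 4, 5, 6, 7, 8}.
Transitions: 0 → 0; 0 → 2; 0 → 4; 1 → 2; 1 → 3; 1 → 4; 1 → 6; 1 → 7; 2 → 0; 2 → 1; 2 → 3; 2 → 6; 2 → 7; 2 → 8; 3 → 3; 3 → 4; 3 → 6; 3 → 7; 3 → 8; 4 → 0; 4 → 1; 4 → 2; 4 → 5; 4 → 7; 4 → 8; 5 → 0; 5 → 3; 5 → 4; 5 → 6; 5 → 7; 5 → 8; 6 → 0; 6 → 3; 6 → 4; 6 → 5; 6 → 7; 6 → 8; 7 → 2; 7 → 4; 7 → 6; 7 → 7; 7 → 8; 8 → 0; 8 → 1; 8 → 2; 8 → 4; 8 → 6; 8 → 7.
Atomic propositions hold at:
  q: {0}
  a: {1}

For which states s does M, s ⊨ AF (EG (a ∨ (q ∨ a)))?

Sat(q ∨ a) = {0, 1}
Sat(a ∨ (q ∨ a)) = {0, 1}
EG (a ∨ (q ∨ a)): greatest fixpoint, start Z0 = {0, 1}, keep only states in Sat with some successor in Z. Z1 = {0}; fixed.
Sat(EG (a ∨ (q ∨ a))) = {0}
AF (EG (a ∨ (q ∨ a))): least fixpoint, start Z0 = {0}, add states with every successor in Z. Already a fixed point.
Sat(AF (EG (a ∨ (q ∨ a)))) = {0}

{0}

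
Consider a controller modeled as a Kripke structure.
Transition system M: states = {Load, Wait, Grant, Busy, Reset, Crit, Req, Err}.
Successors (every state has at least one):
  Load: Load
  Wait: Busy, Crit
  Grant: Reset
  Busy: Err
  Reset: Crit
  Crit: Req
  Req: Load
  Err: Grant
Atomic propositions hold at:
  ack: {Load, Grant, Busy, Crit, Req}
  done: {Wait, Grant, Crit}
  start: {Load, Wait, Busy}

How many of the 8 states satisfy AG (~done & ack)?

2

Sat(~done) = {Load, Busy, Reset, Req, Err}
Sat(~done & ack) = {Load, Busy, Req}
AG (~done & ack): greatest fixpoint, start Z0 = {Load, Busy, Req}, keep only states in Sat with every successor in Z. Z1 = {Load, Req}; fixed.
Sat(AG (~done & ack)) = {Load, Req}
|Sat(AG (~done & ack))| = |{Load, Req}| = 2.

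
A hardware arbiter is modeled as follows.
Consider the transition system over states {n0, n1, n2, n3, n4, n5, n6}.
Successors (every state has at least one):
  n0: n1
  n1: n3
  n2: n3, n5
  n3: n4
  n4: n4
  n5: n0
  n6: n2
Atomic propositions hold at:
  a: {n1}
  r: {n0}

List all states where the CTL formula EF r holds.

EF r: least fixpoint, start Z0 = {n0}, add states with some successor in Z. Z1 = {n0, n5}; Z2 = {n0, n2, n5}; Z3 = {n0, n2, n5, n6}; fixed.
Sat(EF r) = {n0, n2, n5, n6}

{n0, n2, n5, n6}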